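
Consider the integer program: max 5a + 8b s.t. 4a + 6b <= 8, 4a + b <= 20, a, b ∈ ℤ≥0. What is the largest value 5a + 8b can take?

Relaxing integrality, the LP optimum is 10.67 at (a,b) = (0, 1.33), which is not an integer point.
(a,b)=(2,0): 4·2+6·0=8≤8, 4·2+1·0=8≤20, objective 10.
(a,b)=(0,1): 4·0+6·1=6≤8, 4·0+1·1=1≤20, objective 8.
(a,b)=(1,0): 4·1+6·0=4≤8, 4·1+1·0=4≤20, objective 5.
No feasible integer point exceeds 10.

10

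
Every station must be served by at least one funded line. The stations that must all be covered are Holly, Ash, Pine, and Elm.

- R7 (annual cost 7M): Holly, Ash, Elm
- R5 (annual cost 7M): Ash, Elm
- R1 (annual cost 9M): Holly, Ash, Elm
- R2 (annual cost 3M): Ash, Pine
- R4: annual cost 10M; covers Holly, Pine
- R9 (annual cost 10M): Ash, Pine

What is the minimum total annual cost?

Choose R7 and R2: together they cover Holly, Ash, Pine, Elm — every station.
Total annual cost: 7 + 3 = 10.
No cover costs less than 10.

10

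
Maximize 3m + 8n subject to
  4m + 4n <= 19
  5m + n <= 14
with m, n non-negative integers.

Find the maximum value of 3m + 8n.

32

(m,n)=(0,4): 4·0+4·4=16≤19, 5·0+1·4=4≤14, objective 32.
(m,n)=(1,3): 4·1+4·3=16≤19, 5·1+1·3=8≤14, objective 27.
The best lattice point is (0,4), giving 32.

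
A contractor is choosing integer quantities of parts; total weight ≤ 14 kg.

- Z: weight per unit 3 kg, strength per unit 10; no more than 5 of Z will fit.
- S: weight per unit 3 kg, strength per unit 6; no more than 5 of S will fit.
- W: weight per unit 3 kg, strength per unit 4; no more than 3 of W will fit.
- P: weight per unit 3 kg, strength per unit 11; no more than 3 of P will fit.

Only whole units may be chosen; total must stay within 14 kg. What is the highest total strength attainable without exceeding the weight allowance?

2×Z and 2×P: weight 12 ≤ 14, strength 2·10 + 2·11 = 42.
1×Z and 3×P: weight 12 ≤ 14, strength 1·10 + 3·11 = 43.
Best is 43.

43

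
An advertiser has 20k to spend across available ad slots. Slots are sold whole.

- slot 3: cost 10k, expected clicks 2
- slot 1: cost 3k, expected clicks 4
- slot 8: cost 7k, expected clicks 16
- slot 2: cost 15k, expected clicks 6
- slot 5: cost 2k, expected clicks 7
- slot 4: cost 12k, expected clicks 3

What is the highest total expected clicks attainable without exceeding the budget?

27

Allowing fractional choices, the relaxed optimum would be about 30.2, but ad slots are indivisible.
slot 8 + slot 5: cost 7 + 2 = 9 ≤ 20, expected clicks 16 + 7 = 23.
slot 3 + slot 8 + slot 5: cost 10 + 7 + 2 = 19 ≤ 20, expected clicks 2 + 16 + 7 = 25.
slot 1 + slot 8 + slot 5: cost 3 + 7 + 2 = 12 ≤ 20, expected clicks 4 + 16 + 7 = 27.
Best is slot 1, slot 8, and slot 5 with total expected clicks 27.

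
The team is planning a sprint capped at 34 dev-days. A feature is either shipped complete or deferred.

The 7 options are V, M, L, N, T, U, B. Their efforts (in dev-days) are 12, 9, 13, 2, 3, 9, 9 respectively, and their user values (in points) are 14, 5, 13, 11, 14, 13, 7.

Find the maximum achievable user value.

Take V, N, T, and U: effort 12 + 2 + 3 + 9 = 26 ≤ 34, user value 14 + 11 + 14 + 13 = 52.
No feasible combination exceeds this.

52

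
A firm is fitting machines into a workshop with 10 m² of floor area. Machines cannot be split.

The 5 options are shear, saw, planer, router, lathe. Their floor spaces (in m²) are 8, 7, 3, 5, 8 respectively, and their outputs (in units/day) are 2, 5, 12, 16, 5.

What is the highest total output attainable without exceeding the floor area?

Allowing fractional choices, the relaxed optimum would be about 29.4, but machines are indivisible.
router: floor space 5 ≤ 10, output 16.
saw + planer: floor space 7 + 3 = 10 ≤ 10, output 5 + 12 = 17.
planer + router: floor space 3 + 5 = 8 ≤ 10, output 12 + 16 = 28.
Best is planer and router with total output 28.

28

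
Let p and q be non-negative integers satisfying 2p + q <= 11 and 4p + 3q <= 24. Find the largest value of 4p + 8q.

64

(p,q)=(0,8) is feasible, giving 64.
(p,q)=(0,7) is feasible, giving 56.
Maximum is 64 at (p,q)=(0,8).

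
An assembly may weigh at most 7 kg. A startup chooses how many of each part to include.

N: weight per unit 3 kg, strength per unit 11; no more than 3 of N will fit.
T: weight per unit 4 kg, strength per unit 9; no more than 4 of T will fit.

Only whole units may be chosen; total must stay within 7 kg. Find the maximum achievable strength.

22

This is a bounded integer knapsack.
1×N and 1×T: weight 7 ≤ 7, strength 1·11 + 1·9 = 20.
2×N: weight 6 ≤ 7, strength 2·11 = 22.
Best is 22.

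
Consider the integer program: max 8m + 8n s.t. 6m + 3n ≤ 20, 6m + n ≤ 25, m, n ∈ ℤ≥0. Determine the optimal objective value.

(m,n)=(0,6) is feasible, giving 48.
(m,n)=(0,5) is feasible, giving 40.
No feasible integer point exceeds 48.

48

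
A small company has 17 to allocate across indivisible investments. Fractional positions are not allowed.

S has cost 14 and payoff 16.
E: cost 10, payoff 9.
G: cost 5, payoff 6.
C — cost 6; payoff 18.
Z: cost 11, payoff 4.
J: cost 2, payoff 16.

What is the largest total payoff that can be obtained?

40

This is an integer program with binary decision variables.
S + J: cost 14 + 2 = 16 ≤ 17, payoff 16 + 16 = 32.
C + J: cost 6 + 2 = 8 ≤ 17, payoff 18 + 16 = 34.
G + C + J: cost 5 + 6 + 2 = 13 ≤ 17, payoff 6 + 18 + 16 = 40.
Best is G, C, and J with total payoff 40.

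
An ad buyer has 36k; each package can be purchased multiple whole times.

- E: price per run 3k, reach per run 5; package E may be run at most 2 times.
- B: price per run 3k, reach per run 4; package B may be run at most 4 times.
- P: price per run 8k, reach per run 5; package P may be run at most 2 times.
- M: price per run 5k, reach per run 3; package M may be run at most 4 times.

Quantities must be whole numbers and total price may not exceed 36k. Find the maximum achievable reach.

37

Take 2×E, 4×B, 1×P, and 2×M: price 36 ≤ 36, reach 2·5 + 4·4 + 1·5 + 2·3 = 37.
E has the best ratio (5/3) and is taken to its limit of 2; remaining capacity is filled optimally with the others.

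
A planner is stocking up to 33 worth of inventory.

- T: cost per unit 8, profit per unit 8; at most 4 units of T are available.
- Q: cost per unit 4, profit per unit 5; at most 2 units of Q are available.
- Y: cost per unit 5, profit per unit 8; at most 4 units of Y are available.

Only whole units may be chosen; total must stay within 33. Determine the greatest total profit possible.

This is a bounded integer knapsack.
2×Q and 4×Y: cost 28 ≤ 33, profit 2·5 + 4·8 = 42.
1×T, 1×Q, and 4×Y: cost 32 ≤ 33, profit 1·8 + 1·5 + 4·8 = 45.
Best is 45.

45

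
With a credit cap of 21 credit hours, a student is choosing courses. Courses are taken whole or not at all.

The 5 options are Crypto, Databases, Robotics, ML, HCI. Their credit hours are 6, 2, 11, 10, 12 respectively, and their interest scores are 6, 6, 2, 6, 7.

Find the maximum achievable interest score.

This is a 0-1 knapsack instance.
Crypto + Databases + HCI: credit hours 6 + 2 + 12 = 20 ≤ 21, interest score 6 + 6 + 7 = 19.
Crypto + Databases + ML: credit hours 6 + 2 + 10 = 18 ≤ 21, interest score 6 + 6 + 6 = 18.
Best is Crypto, Databases, and HCI with total interest score 19.

19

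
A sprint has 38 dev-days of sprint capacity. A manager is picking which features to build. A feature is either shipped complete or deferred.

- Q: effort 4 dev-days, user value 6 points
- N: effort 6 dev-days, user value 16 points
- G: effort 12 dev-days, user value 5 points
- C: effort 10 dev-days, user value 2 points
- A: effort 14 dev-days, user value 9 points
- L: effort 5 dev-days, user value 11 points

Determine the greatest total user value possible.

42

Allowing fractional choices, the relaxed optimum would be about 45.8, but features are indivisible.
N + G + A + L: effort 6 + 12 + 14 + 5 = 37 ≤ 38, user value 16 + 5 + 9 + 11 = 41.
Q + N + A + L: effort 4 + 6 + 14 + 5 = 29 ≤ 38, user value 6 + 16 + 9 + 11 = 42.
Best is Q, N, A, and L with total user value 42.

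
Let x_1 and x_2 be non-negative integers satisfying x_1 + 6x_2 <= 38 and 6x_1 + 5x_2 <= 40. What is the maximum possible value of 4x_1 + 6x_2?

40

Relaxing integrality, the LP optimum is 42.84 at (x_1,x_2) = (1.61, 6.06), which is not an integer point.
(x_1,x_2)=(1,6): 1·1+6·6=37≤38, 6·1+5·6=36≤40, objective 40.
(x_1,x_2)=(2,5): 1·2+6·5=32≤38, 6·2+5·5=37≤40, objective 38.
The best lattice point is (1,6), giving 40.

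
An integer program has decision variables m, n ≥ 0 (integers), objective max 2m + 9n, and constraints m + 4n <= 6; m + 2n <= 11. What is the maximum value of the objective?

13

(m,n)=(2,1): 1·2+4·1=6≤6, 1·2+2·1=4≤11, objective 13.
(m,n)=(1,1): 1·1+4·1=5≤6, 1·1+2·1=3≤11, objective 11.
The best lattice point is (2,1), giving 13.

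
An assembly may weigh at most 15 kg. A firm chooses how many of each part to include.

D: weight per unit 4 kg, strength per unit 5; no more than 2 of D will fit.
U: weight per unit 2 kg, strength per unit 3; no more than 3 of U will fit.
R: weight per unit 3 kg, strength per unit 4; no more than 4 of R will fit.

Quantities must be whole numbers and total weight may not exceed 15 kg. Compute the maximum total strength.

U has the best ratio (3/2); taking only U gives at most 3×3 = 9 (stopped by the supply cap of 3).
Mixing does better — 3×U and 3×R: weight 15 ≤ 15, strength 3·3 + 3·4 = 21.

21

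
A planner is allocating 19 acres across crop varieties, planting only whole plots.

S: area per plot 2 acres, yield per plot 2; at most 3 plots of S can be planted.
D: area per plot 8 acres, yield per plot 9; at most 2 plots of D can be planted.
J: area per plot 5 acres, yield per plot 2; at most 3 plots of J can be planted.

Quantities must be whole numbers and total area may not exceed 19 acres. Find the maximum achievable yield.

20

D has the best ratio (9/8); taking only D gives at most 2×9 = 18 (stopped by the area limit).
Mixing does better — 1×S and 2×D: area 18 ≤ 19, yield 1·2 + 2·9 = 20.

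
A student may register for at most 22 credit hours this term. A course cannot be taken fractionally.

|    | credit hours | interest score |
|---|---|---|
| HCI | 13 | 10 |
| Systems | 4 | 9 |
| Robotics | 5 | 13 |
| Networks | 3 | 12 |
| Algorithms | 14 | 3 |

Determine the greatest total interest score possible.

35

Allowing fractional choices, the relaxed optimum would be about 41.7, but courses are indivisible.
HCI + Robotics + Networks: credit hours 13 + 5 + 3 = 21 ≤ 22, interest score 10 + 13 + 12 = 35.
Systems + Robotics + Networks: credit hours 4 + 5 + 3 = 12 ≤ 22, interest score 9 + 13 + 12 = 34.
Best is HCI, Robotics, and Networks with total interest score 35.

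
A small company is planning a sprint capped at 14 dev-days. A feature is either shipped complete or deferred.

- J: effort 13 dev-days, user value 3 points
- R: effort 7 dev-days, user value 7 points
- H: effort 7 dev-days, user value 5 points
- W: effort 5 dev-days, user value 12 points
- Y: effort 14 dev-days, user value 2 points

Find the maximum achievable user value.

19

Allowing fractional choices, the relaxed optimum would be about 20.4, but features are indivisible.
W: effort 5 ≤ 14, user value 12.
R + W: effort 7 + 5 = 12 ≤ 14, user value 7 + 12 = 19.
H + W: effort 7 + 5 = 12 ≤ 14, user value 5 + 12 = 17.
Best is R and W with total user value 19.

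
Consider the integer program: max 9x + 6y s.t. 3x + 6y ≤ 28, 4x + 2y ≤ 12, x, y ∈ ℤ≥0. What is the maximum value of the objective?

Relaxing integrality, the LP optimum is 33.33 at (x,y) = (0.889, 4.22), which is not an integer point.
(x,y)=(1,4): 3·1+6·4=27≤28, 4·1+2·4=12≤12, objective 33.
(x,y)=(1,3): 3·1+6·3=21≤28, 4·1+2·3=10≤12, objective 27.
(x,y)=(0,4): 3·0+6·4=24≤28, 4·0+2·4=8≤12, objective 24.
No feasible integer point exceeds 33.

33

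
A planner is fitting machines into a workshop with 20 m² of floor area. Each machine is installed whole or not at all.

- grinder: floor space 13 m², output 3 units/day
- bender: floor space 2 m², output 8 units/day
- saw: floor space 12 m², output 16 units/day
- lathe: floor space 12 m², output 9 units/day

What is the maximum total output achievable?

24

This is an integer program with binary decision variables.
Take bender and saw: floor space 2 + 12 = 14 ≤ 20, output 8 + 16 = 24.
No other feasible combination does better.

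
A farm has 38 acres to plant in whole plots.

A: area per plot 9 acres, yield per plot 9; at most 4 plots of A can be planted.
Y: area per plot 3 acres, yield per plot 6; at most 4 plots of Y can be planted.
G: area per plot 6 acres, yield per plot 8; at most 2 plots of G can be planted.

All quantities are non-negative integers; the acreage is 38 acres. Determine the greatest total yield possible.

50

This is a bounded integer knapsack.
Y has the best ratio (6/3); taking only Y gives at most 4×6 = 24 (stopped by the supply cap of 4).
Mixing does better — 2×A, 4×Y, and 1×G: area 36 ≤ 38, yield 2·9 + 4·6 + 1·8 = 50.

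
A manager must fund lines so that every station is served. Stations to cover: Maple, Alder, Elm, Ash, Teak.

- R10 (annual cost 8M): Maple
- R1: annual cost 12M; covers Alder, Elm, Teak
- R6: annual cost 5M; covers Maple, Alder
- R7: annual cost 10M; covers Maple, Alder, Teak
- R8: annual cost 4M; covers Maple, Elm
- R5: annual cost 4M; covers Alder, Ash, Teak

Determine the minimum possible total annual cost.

8

Choose R8 and R5: together they cover Maple, Alder, Elm, Ash, Teak — every station.
Total annual cost: 4 + 4 = 8.
No cover costs less than 8.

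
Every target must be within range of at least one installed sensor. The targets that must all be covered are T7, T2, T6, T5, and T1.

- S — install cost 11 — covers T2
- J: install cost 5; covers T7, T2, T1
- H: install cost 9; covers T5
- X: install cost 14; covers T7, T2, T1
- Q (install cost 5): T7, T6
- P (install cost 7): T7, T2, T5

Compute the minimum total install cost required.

Choose J, Q, and P: together they cover T7, T2, T6, T5, T1 — every target.
Total install cost: 5 + 5 + 7 = 17.

17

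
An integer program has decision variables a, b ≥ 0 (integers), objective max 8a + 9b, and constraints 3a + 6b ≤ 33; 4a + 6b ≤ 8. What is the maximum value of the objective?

16

(a,b)=(2,0) is feasible, giving 16.
(a,b)=(1,0) is feasible, giving 8.
Maximum is 16 at (a,b)=(2,0).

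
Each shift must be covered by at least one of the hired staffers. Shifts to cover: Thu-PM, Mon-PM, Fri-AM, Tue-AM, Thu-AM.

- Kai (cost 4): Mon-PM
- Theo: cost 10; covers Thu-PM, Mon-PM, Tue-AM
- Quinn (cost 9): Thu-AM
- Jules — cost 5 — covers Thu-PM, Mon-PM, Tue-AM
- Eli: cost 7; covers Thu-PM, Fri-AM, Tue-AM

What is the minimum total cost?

This is an integer covering problem.
The greedy cost-per-new-shift heuristic would pick Jules, Eli, and Quinn for 21, but a cheaper cover exists.
Choose Kai, Quinn, and Eli: together they cover Thu-PM, Mon-PM, Fri-AM, Tue-AM, Thu-AM — every shift.
Total cost: 4 + 9 + 7 = 20.
No cover costs less than 20.

20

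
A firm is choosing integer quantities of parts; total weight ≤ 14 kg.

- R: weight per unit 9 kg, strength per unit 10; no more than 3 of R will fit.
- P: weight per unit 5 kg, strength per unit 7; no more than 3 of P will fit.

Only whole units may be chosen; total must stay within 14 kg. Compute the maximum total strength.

17

P has the best ratio (7/5); taking only P gives at most 2×7 = 14 (stopped by the weight limit).
Mixing does better — 1×R and 1×P: weight 14 ≤ 14, strength 1·10 + 1·7 = 17.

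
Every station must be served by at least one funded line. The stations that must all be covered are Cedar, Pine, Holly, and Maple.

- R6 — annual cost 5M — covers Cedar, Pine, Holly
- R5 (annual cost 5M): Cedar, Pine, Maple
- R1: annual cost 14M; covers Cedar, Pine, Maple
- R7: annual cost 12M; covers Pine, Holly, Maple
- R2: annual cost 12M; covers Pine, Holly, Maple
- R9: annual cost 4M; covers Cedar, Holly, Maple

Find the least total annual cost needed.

9

This is a weighted set-cover instance.
Choose R6 and R9: together they cover Cedar, Pine, Holly, Maple — every station.
Total annual cost: 5 + 4 = 9.
No cover costs less than 9.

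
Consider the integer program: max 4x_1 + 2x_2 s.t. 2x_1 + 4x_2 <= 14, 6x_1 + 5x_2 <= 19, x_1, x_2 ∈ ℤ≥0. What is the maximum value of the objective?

12

The continuous relaxation peaks at (3.17, 0) with value 12.67; rounding to a feasible lattice point costs some objective.
(x_1,x_2)=(3,0): 2·3+4·0=6≤14, 6·3+5·0=18≤19, objective 12.
(x_1,x_2)=(2,1): 2·2+4·1=8≤14, 6·2+5·1=17≤19, objective 10.
(x_1,x_2)=(2,0): 2·2+4·0=4≤14, 6·2+5·0=12≤19, objective 8.
No feasible integer point exceeds 12.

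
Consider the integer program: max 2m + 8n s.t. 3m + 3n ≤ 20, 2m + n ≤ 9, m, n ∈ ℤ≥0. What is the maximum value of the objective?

Relaxing integrality, the LP optimum is 53.33 at (m,n) = (0, 6.67), which is not an integer point.
(m,n)=(0,6): 3·0+3·6=18≤20, 2·0+1·6=6≤9, objective 48.
(m,n)=(1,5): 3·1+3·5=18≤20, 2·1+1·5=7≤9, objective 42.
(m,n)=(0,5): 3·0+3·5=15≤20, 2·0+1·5=5≤9, objective 40.
The best lattice point is (0,6), giving 48.

48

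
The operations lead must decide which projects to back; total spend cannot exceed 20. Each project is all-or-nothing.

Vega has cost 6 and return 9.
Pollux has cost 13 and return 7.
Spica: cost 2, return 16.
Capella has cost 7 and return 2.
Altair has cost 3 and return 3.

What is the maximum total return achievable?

30

Allowing fractional choices, the relaxed optimum would be about 32.8, but projects are indivisible.
Vega + Spica + Altair: cost 6 + 2 + 3 = 11 ≤ 20, return 9 + 16 + 3 = 28.
Vega + Spica + Capella: cost 6 + 2 + 7 = 15 ≤ 20, return 9 + 16 + 2 = 27.
Vega + Spica + Capella + Altair: cost 6 + 2 + 7 + 3 = 18 ≤ 20, return 9 + 16 + 2 + 3 = 30.
Best is Vega, Spica, Capella, and Altair with total return 30.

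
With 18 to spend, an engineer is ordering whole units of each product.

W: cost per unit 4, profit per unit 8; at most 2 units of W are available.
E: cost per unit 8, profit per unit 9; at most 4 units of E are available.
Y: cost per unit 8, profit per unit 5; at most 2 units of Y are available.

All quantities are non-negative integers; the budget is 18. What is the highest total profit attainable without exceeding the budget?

2×W and 1×Y: cost 16 ≤ 18, profit 2·8 + 1·5 = 21.
2×W and 1×E: cost 16 ≤ 18, profit 2·8 + 1·9 = 25.
Best is 25.

25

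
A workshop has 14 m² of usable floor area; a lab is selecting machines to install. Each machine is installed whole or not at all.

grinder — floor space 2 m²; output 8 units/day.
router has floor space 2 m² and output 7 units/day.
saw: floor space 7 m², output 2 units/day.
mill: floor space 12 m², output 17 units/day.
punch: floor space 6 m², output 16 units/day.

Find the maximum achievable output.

31

Allowing fractional choices, the relaxed optimum would be about 36.7, but machines are indivisible.
grinder + router + punch: floor space 2 + 2 + 6 = 10 ≤ 14, output 8 + 7 + 16 = 31.
grinder + mill: floor space 2 + 12 = 14 ≤ 14, output 8 + 17 = 25.
Best is grinder, router, and punch with total output 31.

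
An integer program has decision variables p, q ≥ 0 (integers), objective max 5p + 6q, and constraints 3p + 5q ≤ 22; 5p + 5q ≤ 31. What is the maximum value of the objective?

32

The continuous relaxation peaks at (4.5, 1.7) with value 32.70; rounding to a feasible lattice point costs some objective.
(p,q)=(4,2): 3·4+5·2=22≤22, 5·4+5·2=30≤31, objective 32.
(p,q)=(5,1): 3·5+5·1=20≤22, 5·5+5·1=30≤31, objective 31.
(p,q)=(3,2): 3·3+5·2=19≤22, 5·3+5·2=25≤31, objective 27.
The best lattice point is (4,2), giving 32.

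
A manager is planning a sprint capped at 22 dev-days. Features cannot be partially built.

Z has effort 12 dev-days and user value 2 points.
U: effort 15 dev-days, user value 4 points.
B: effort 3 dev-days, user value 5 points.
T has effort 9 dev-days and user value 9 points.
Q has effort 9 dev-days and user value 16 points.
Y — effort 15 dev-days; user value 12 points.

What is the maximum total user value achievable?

30

Allowing fractional choices, the relaxed optimum would be about 30.8, but features are indivisible.
T + Q: effort 9 + 9 = 18 ≤ 22, user value 9 + 16 = 25.
B + Q: effort 3 + 9 = 12 ≤ 22, user value 5 + 16 = 21.
B + T + Q: effort 3 + 9 + 9 = 21 ≤ 22, user value 5 + 9 + 16 = 30.
Best is B, T, and Q with total user value 30.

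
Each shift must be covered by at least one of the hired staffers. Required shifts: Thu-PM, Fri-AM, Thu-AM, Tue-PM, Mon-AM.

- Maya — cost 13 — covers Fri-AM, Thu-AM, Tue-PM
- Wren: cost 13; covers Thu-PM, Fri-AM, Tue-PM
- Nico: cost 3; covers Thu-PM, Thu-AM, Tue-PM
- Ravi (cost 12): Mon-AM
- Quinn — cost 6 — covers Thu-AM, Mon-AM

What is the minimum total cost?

The greedy cost-per-new-shift heuristic would pick Nico, Quinn, and Maya for 22, but a cheaper cover exists.
Choose Wren and Quinn: together they cover Thu-PM, Fri-AM, Thu-AM, Tue-PM, Mon-AM — every shift.
Total cost: 13 + 6 = 19.
No cover costs less than 19.

19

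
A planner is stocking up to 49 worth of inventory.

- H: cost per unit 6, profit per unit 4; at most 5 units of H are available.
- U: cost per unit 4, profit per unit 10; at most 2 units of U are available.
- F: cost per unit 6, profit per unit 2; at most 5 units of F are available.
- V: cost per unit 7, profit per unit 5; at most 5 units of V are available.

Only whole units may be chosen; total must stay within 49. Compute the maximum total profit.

2×H, 2×U, and 4×V: cost 48 ≤ 49, profit 2·4 + 2·10 + 4·5 = 48.
1×H, 2×U, and 5×V: cost 49 ≤ 49, profit 1·4 + 2·10 + 5·5 = 49.
Best is 49.

49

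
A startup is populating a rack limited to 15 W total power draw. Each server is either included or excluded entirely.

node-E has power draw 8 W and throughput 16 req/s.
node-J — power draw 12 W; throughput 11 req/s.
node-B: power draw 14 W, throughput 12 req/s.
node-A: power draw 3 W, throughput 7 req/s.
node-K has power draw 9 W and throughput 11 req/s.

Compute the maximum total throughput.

23

Allowing fractional choices, the relaxed optimum would be about 27.9, but servers are indivisible.
node-A + node-K: power draw 3 + 9 = 12 ≤ 15, throughput 7 + 11 = 18.
node-E + node-A: power draw 8 + 3 = 11 ≤ 15, throughput 16 + 7 = 23.
Best is node-E and node-A with total throughput 23.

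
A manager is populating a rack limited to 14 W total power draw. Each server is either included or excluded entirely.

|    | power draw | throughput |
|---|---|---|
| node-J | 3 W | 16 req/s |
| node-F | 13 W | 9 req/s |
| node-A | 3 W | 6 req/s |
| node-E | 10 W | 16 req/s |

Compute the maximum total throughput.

Allowing fractional choices, the relaxed optimum would be about 34.8, but servers are indivisible.
node-A + node-E: power draw 3 + 10 = 13 ≤ 14, throughput 6 + 16 = 22.
node-J + node-A: power draw 3 + 3 = 6 ≤ 14, throughput 16 + 6 = 22.
node-J + node-E: power draw 3 + 10 = 13 ≤ 14, throughput 16 + 16 = 32.
Best is node-J and node-E with total throughput 32.

32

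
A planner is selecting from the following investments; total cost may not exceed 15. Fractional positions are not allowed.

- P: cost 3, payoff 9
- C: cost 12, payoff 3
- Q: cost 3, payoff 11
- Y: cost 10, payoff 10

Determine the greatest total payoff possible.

Allowing fractional choices, the relaxed optimum would be about 29.0, but investments are indivisible.
P + Q: cost 3 + 3 = 6 ≤ 15, payoff 9 + 11 = 20.
Q + Y: cost 3 + 10 = 13 ≤ 15, payoff 11 + 10 = 21.
Best is Q and Y with total payoff 21.

21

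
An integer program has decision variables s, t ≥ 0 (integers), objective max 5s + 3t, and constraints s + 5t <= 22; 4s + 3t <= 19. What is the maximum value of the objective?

23

(s,t)=(4,1) is feasible, giving 23.
(s,t)=(3,2) is feasible, giving 21.
The best lattice point is (4,1), giving 23.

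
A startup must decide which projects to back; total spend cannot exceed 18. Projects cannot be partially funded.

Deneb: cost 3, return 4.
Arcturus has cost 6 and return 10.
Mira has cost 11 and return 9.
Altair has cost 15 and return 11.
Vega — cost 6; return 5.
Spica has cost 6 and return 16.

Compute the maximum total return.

31

Treat it as a binary knapsack problem.
Allowing fractional choices, the relaxed optimum would be about 32.5, but projects are indivisible.
Deneb + Arcturus + Spica: cost 3 + 6 + 6 = 15 ≤ 18, return 4 + 10 + 16 = 30.
Arcturus + Vega + Spica: cost 6 + 6 + 6 = 18 ≤ 18, return 10 + 5 + 16 = 31.
Arcturus + Spica: cost 6 + 6 = 12 ≤ 18, return 10 + 16 = 26.
Best is Arcturus, Vega, and Spica with total return 31.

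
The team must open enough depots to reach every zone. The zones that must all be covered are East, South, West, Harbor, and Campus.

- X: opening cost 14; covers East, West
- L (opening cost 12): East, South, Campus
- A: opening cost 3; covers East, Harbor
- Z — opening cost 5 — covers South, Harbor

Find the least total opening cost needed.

29

The greedy cost-per-new-zone heuristic would pick A, Z, L, and X for 34, but a cheaper cover exists.
Choose X, L, and A: together they cover East, South, West, Harbor, Campus — every zone.
Total opening cost: 14 + 12 + 3 = 29.
No cover costs less than 29.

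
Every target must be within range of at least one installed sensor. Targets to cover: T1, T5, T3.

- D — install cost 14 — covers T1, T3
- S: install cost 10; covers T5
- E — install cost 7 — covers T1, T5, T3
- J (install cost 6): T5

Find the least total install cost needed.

7

E alone covers T1, T5, T3 — every target.
Total install cost: 7.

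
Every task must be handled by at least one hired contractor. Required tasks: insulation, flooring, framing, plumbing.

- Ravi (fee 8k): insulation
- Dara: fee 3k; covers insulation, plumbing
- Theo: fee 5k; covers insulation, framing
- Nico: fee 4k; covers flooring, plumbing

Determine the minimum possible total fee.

The greedy cost-per-new-task heuristic would pick Dara, Nico, and Theo for 12, but a cheaper cover exists.
Choose Theo and Nico: together they cover insulation, flooring, framing, plumbing — every task.
Total fee: 5 + 4 = 9.
No cover costs less than 9.

9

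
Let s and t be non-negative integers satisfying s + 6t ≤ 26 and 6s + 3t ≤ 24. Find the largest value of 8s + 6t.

(s,t)=(2,4) is feasible, giving 40.
(s,t)=(2,3) is feasible, giving 34.
(s,t)=(1,4) is feasible, giving 32.
No feasible integer point exceeds 40.

40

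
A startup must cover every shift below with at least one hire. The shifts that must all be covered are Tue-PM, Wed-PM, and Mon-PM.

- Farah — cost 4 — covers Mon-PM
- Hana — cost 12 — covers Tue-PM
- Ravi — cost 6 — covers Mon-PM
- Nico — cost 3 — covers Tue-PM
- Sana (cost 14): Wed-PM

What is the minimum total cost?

21

Choose Farah, Nico, and Sana: together they cover Tue-PM, Wed-PM, Mon-PM — every shift.
Total cost: 4 + 3 + 14 = 21.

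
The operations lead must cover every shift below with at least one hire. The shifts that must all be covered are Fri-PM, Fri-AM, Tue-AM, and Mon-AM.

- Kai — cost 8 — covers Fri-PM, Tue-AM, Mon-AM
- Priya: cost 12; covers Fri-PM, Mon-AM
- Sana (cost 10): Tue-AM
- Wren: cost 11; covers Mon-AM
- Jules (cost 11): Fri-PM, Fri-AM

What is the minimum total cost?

19

Choose Kai and Jules: together they cover Fri-PM, Fri-AM, Tue-AM, Mon-AM — every shift.
Total cost: 8 + 11 = 19.
No cover costs less than 19.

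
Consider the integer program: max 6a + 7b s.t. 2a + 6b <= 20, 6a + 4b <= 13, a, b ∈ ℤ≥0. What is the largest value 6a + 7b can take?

21

The continuous relaxation peaks at (0, 3.25) with value 22.75; rounding to a feasible lattice point costs some objective.
(a,b)=(0,3): 2·0+6·3=18≤20, 6·0+4·3=12≤13, objective 21.
(a,b)=(0,2): 2·0+6·2=12≤20, 6·0+4·2=8≤13, objective 14.
No feasible integer point exceeds 21.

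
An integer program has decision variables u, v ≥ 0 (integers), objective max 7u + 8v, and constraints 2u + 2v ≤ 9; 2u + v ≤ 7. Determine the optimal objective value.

(u,v)=(0,4) is feasible, giving 32.
(u,v)=(1,3) is feasible, giving 31.
No feasible integer point exceeds 32.

32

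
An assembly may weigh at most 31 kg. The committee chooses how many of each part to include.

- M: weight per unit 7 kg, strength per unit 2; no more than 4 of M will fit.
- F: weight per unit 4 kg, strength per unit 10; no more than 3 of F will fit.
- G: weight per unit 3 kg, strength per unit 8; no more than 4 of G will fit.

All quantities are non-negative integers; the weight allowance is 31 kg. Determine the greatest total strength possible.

64

G has the best ratio (8/3); taking only G gives at most 4×8 = 32 (stopped by the supply cap of 4).
Mixing does better — 1×M, 3×F, and 4×G: weight 31 ≤ 31, strength 1·2 + 3·10 + 4·8 = 64.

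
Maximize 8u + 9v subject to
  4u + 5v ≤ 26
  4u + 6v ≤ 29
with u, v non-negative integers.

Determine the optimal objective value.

50

(u,v)=(4,2): 4·4+5·2=26≤26, 4·4+6·2=28≤29, objective 50.
(u,v)=(5,1): 4·5+5·1=25≤26, 4·5+6·1=26≤29, objective 49.
(u,v)=(6,0): 4·6+5·0=24≤26, 4·6+6·0=24≤29, objective 48.
The best lattice point is (4,2), giving 50.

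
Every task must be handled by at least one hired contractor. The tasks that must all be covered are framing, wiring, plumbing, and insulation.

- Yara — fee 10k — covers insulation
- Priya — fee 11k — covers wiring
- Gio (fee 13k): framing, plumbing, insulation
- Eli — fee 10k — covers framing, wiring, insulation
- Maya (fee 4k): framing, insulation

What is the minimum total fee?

23

Choose Gio and Eli: together they cover framing, wiring, plumbing, insulation — every task.
Total fee: 13 + 10 = 23.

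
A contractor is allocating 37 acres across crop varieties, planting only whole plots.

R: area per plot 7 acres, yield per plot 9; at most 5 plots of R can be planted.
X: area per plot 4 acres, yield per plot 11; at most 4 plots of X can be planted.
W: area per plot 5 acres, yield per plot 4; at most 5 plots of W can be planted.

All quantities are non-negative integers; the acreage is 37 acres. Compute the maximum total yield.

Take 3×R and 4×X: area 37 ≤ 37, yield 3·9 + 4·11 = 71.
X has the best ratio (11/4) and is taken to its limit of 4; remaining capacity is filled optimally with the others.

71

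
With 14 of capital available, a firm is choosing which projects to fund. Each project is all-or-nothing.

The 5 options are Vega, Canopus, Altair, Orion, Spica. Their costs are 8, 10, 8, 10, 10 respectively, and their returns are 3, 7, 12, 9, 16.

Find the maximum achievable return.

16

Altair: cost 8 ≤ 14, return 12.
Spica: cost 10 ≤ 14, return 16.
Orion: cost 10 ≤ 14, return 9.
Best is Spica with total return 16.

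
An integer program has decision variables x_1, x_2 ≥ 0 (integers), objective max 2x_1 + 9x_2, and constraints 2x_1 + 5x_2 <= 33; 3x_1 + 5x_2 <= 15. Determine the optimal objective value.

27

(x_1,x_2)=(0,3): 2·0+5·3=15≤33, 3·0+5·3=15≤15, objective 27.
(x_1,x_2)=(1,2): 2·1+5·2=12≤33, 3·1+5·2=13≤15, objective 20.
(x_1,x_2)=(0,2): 2·0+5·2=10≤33, 3·0+5·2=10≤15, objective 18.
Maximum is 27 at (x_1,x_2)=(0,3).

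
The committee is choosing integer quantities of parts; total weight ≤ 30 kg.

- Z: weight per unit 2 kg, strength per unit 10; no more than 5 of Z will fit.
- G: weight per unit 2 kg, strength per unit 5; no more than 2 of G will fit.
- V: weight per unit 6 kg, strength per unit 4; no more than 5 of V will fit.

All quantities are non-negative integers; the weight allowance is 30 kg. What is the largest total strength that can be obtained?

68

Z has the best ratio (10/2); taking only Z gives at most 5×10 = 50 (stopped by the supply cap of 5).
Mixing does better — 5×Z, 2×G, and 2×V: weight 26 ≤ 30, strength 5·10 + 2·5 + 2·4 = 68.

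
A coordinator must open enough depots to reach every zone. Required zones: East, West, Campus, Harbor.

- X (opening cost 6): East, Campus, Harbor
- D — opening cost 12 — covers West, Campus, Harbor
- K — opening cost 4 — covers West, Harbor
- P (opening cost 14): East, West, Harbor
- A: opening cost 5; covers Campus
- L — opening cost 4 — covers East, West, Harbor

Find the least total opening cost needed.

9

Choose A and L: together they cover East, West, Campus, Harbor — every zone.
Total opening cost: 5 + 4 = 9.
No cover costs less than 9.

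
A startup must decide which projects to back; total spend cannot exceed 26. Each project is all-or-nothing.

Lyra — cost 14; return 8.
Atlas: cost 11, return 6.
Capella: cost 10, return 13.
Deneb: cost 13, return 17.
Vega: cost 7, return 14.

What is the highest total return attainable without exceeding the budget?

This is an integer program with binary decision variables.
Take Deneb and Vega: cost 13 + 7 = 20 ≤ 26, return 17 + 14 = 31.
No other feasible combination does better.

31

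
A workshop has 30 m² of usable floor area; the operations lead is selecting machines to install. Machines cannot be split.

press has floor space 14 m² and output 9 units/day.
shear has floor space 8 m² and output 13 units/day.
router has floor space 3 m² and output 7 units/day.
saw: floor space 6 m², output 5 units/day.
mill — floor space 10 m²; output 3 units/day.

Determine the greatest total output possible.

Allowing fractional choices, the relaxed optimum would be about 33.4, but machines are indivisible.
press + shear + saw: floor space 14 + 8 + 6 = 28 ≤ 30, output 9 + 13 + 5 = 27.
press + shear + router: floor space 14 + 8 + 3 = 25 ≤ 30, output 9 + 13 + 7 = 29.
shear + router + saw + mill: floor space 8 + 3 + 6 + 10 = 27 ≤ 30, output 13 + 7 + 5 + 3 = 28.
Best is press, shear, and router with total output 29.

29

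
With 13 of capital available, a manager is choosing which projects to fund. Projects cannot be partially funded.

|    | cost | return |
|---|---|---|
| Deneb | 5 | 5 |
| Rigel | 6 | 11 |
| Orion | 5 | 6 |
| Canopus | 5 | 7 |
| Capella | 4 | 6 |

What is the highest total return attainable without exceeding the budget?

18

Allowing fractional choices, the relaxed optimum would be about 21.2, but projects are indivisible.
Rigel + Capella: cost 6 + 4 = 10 ≤ 13, return 11 + 6 = 17.
Rigel + Canopus: cost 6 + 5 = 11 ≤ 13, return 11 + 7 = 18.
Best is Rigel and Canopus with total return 18.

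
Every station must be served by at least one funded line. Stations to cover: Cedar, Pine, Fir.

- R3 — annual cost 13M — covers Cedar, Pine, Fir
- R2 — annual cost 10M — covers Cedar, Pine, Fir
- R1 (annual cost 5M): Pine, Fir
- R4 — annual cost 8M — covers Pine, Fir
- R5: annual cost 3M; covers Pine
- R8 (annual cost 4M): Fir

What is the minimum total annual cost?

10

The greedy cost-per-new-station heuristic would pick R1 and R2 for 15, but a cheaper cover exists.
R2 alone covers Cedar, Pine, Fir — every station.
Total annual cost: 10.
No cover costs less than 10.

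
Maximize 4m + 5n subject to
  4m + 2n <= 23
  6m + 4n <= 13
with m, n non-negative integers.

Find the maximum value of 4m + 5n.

15

The continuous relaxation peaks at (0, 3.25) with value 16.25; rounding to a feasible lattice point costs some objective.
(m,n)=(0,3): 4·0+2·3=6≤23, 6·0+4·3=12≤13, objective 15.
(m,n)=(0,2): 4·0+2·2=4≤23, 6·0+4·2=8≤13, objective 10.
Maximum is 15 at (m,n)=(0,3).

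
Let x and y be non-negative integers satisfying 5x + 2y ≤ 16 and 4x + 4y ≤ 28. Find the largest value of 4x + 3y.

21

Relaxing integrality, the LP optimum is 21.67 at (x,y) = (0.667, 6.33), which is not an integer point.
(x,y)=(0,7): 5·0+2·7=14≤16, 4·0+4·7=28≤28, objective 21.
(x,y)=(1,5): 5·1+2·5=15≤16, 4·1+4·5=24≤28, objective 19.
(x,y)=(0,6): 5·0+2·6=12≤16, 4·0+4·6=24≤28, objective 18.
(x,y)=(0,5): 5·0+2·5=10≤16, 4·0+4·5=20≤28, objective 15.
The best lattice point is (0,7), giving 21.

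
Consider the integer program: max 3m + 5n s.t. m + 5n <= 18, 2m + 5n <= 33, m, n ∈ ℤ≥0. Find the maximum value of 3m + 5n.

48

The continuous relaxation peaks at (16.5, 0) with value 49.50; rounding to a feasible lattice point costs some objective.
(m,n)=(16,0) is feasible, giving 48.
(m,n)=(15,0) is feasible, giving 45.
Maximum is 48 at (m,n)=(16,0).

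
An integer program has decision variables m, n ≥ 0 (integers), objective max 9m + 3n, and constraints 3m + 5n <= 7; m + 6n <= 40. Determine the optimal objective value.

(m,n)=(2,0): 3·2+5·0=6≤7, 1·2+6·0=2≤40, objective 18.
(m,n)=(1,0): 3·1+5·0=3≤7, 1·1+6·0=1≤40, objective 9.
The best lattice point is (2,0), giving 18.

18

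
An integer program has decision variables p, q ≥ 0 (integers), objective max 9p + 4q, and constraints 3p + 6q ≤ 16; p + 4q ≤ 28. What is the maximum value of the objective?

45

The continuous relaxation peaks at (5.33, 0) with value 48.00; rounding to a feasible lattice point costs some objective.
(p,q)=(5,0): 3·5+6·0=15≤16, 1·5+4·0=5≤28, objective 45.
(p,q)=(4,0): 3·4+6·0=12≤16, 1·4+4·0=4≤28, objective 36.
Maximum is 45 at (p,q)=(5,0).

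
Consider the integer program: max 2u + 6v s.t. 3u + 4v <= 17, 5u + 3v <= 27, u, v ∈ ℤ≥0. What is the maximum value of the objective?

(u,v)=(0,4): 3·0+4·4=16≤17, 5·0+3·4=12≤27, objective 24.
(u,v)=(1,3): 3·1+4·3=15≤17, 5·1+3·3=14≤27, objective 20.
(u,v)=(0,3): 3·0+4·3=12≤17, 5·0+3·3=9≤27, objective 18.
The best lattice point is (0,4), giving 24.

24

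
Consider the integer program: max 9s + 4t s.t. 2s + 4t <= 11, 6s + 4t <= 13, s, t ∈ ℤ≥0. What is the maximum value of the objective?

Relaxing integrality, the LP optimum is 19.50 at (s,t) = (2.17, 0), which is not an integer point.
(s,t)=(2,0): 2·2+4·0=4≤11, 6·2+4·0=12≤13, objective 18.
(s,t)=(1,1): 2·1+4·1=6≤11, 6·1+4·1=10≤13, objective 13.
(s,t)=(1,0): 2·1+4·0=2≤11, 6·1+4·0=6≤13, objective 9.
Maximum is 18 at (s,t)=(2,0).

18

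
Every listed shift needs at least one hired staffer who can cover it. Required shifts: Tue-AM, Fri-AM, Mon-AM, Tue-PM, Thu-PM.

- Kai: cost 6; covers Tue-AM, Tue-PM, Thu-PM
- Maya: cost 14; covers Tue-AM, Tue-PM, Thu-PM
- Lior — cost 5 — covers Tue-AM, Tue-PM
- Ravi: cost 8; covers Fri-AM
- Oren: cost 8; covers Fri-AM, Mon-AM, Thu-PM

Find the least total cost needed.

13

This is an integer covering problem.
The greedy cost-per-new-shift heuristic would pick Kai and Oren for 14, but a cheaper cover exists.
Choose Lior and Oren: together they cover Tue-AM, Fri-AM, Mon-AM, Tue-PM, Thu-PM — every shift.
Total cost: 5 + 8 = 13.
No cover costs less than 13.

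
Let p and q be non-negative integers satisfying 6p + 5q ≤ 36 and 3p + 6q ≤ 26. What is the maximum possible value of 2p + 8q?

32

The continuous relaxation peaks at (0, 4.33) with value 34.67; rounding to a feasible lattice point costs some objective.
(p,q)=(0,4): 6·0+5·4=20≤36, 3·0+6·4=24≤26, objective 32.
(p,q)=(1,3): 6·1+5·3=21≤36, 3·1+6·3=21≤26, objective 26.
(p,q)=(0,3): 6·0+5·3=15≤36, 3·0+6·3=18≤26, objective 24.
Maximum is 32 at (p,q)=(0,4).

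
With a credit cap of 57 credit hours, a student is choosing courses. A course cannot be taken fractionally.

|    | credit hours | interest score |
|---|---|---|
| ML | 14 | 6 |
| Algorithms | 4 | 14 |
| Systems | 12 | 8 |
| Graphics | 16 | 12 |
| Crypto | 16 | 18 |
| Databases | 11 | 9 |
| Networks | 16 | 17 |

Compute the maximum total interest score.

61

This is an integer program with binary decision variables.
Take Algorithms, Graphics, Crypto, and Networks: credit hours 4 + 16 + 16 + 16 = 52 ≤ 57, interest score 14 + 12 + 18 + 17 = 61.
No other feasible combination does better.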